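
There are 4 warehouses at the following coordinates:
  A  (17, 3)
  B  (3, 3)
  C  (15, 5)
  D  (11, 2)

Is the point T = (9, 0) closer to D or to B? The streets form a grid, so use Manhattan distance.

d(T,D) = |9−11| + |0−2| = 2 + 2 = 4
d(T,B) = |9−3| + |0−3| = 6 + 3 = 9
4 < 9, so D is closer.

D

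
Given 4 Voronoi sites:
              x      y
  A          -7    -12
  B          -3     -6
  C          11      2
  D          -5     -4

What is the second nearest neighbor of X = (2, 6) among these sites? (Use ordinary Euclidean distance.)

D

Since √ is increasing, it suffices to compare squared distances:
|XA|² = (2−(-7))² + (6−(-12))² = 81 + 324 = 405
|XB|² = (2−(-3))² + (6−(-6))² = 25 + 144 = 169
|XC|² = (2−11)² + (6−2)² = 81 + 16 = 97
|XD|² = (2−(-5))² + (6−(-4))² = 49 + 100 = 149
Sorted ascending: C, D, B, … — the second-nearest is D.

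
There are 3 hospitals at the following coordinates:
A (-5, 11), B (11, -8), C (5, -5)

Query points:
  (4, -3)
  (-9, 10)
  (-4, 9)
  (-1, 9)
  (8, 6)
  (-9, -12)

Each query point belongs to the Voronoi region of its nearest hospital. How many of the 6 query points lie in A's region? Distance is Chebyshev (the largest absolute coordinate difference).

3

(4, -3) — d to each: A:14, B:7, C:2 → nearest is C
(-9, 10) — d to each: A:4, B:20, C:15 → nearest is A
(-4, 9) — d to each: A:2, B:17, C:14 → nearest is A
(-1, 9) — d to each: A:4, B:17, C:14 → nearest is A
(8, 6) — d to each: A:13, B:14, C:11 → nearest is C
(-9, -12) — d to each: A:23, B:20, C:14 → nearest is C
3 of the 6 points have A as nearest.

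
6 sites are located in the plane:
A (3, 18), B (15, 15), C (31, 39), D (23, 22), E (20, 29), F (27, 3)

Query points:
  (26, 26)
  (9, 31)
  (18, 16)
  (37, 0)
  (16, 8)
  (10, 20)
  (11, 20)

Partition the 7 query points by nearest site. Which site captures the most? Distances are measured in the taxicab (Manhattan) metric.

B

(26, 26) — d to each: A:31, B:22, C:18, D:7, E:9, F:24 → nearest is D
(9, 31) — d to each: A:19, B:22, C:30, D:23, E:13, F:46 → nearest is E
(18, 16) — d to each: A:17, B:4, C:36, D:11, E:15, F:22 → nearest is B
(37, 0) — d to each: A:52, B:37, C:45, D:36, E:46, F:13 → nearest is F
(16, 8) — d to each: A:23, B:8, C:46, D:21, E:25, F:16 → nearest is B
(10, 20) — d to each: A:9, B:10, C:40, D:15, E:19, F:34 → nearest is A
(11, 20) — d to each: A:10, B:9, C:39, D:14, E:18, F:33 → nearest is B
Tally — A:1, B:3, D:1, E:1, F:1. B captures the most (3).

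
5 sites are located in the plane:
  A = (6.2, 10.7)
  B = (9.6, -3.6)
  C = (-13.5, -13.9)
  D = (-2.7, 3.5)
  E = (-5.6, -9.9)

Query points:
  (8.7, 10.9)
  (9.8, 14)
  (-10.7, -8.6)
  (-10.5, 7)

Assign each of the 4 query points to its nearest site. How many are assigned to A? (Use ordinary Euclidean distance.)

2

(8.7, 10.9) — d² to each: A:6.29, B:211.06, C:1107.88, D:184.72, E:637.13 → nearest is A
(9.8, 14) — d² to each: A:23.85, B:309.8, C:1321.3, D:266.5, E:808.37 → nearest is A
(-10.7, -8.6) — d² to each: A:658.1, B:437.09, C:35.93, D:210.41, E:27.7 → nearest is E
(-10.5, 7) — d² to each: A:292.58, B:516.37, C:445.81, D:73.09, E:309.62 → nearest is D
2 of the 4 points have A as nearest.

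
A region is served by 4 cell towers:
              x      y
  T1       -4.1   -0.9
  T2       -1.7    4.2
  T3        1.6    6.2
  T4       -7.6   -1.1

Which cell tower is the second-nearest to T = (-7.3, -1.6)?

Since √ is increasing, it suffices to compare squared distances:
|TT1|² = (-7.3−(-4.1))² + (-1.6−(-0.9))² = 10.24 + 0.49 = 10.73
|TT2|² = (-7.3−(-1.7))² + (-1.6−4.2)² = 31.36 + 33.64 = 65
|TT3|² = (-7.3−1.6)² + (-1.6−6.2)² = 79.21 + 60.84 = 140.05
|TT4|² = (-7.3−(-7.6))² + (-1.6−(-1.1))² = 0.09 + 0.25 = 0.34
Sorted ascending: T4, T1, T2, … — the second-nearest is T1.

T1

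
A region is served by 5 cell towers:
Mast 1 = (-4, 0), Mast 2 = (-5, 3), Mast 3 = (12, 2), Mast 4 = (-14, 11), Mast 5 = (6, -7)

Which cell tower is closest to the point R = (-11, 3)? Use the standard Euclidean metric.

Since √ is increasing, it suffices to compare squared distances:
d²(R, Mast 1) = (-11−(-4))² + (3−0)² = 49 + 9 = 58
d²(R, Mast 2) = (-11−(-5))² + (3−3)² = 36 + 0 = 36
d²(R, Mast 3) = (-11−12)² + (3−2)² = 529 + 1 = 530
d²(R, Mast 4) = (-11−(-14))² + (3−11)² = 9 + 64 = 73
d²(R, Mast 5) = (-11−6)² + (3−(-7))² = 289 + 100 = 389
Minimum is at Mast 2.

Mast 2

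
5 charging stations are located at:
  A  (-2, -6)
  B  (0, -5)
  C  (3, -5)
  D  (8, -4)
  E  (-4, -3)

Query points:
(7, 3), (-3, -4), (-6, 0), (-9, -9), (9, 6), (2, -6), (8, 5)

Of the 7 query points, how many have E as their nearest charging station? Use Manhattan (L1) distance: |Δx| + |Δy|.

2

(7, 3) — d to each: A:18, B:15, C:12, D:8, E:17 → nearest is D
(-3, -4) — d to each: A:3, B:4, C:7, D:11, E:2 → nearest is E
(-6, 0) — d to each: A:10, B:11, C:14, D:18, E:5 → nearest is E
(-9, -9) — d to each: A:10, B:13, C:16, D:22, E:11 → nearest is A
(9, 6) — d to each: A:23, B:20, C:17, D:11, E:22 → nearest is D
(2, -6) — d to each: A:4, B:3, C:2, D:8, E:9 → nearest is C
(8, 5) — d to each: A:21, B:18, C:15, D:9, E:20 → nearest is D
2 of the 7 points have E as nearest.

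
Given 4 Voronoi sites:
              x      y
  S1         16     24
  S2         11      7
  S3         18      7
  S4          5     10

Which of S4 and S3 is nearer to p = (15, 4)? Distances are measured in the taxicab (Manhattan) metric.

S3

d(p,S4) = |15−5| + |4−10| = 10 + 6 = 16
d(p,S3) = |15−18| + |4−7| = 3 + 3 = 6
16 > 6, so S3 is closer.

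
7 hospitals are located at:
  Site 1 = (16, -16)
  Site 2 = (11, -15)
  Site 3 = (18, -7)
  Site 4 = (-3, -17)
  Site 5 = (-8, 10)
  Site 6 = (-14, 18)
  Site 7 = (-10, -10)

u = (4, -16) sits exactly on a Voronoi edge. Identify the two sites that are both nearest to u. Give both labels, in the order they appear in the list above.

Squared distances from u to each site:
d²(u, Site 1) = 144 + 0 = 144
d²(u, Site 2) = 49 + 1 = 50
d²(u, Site 3) = 196 + 81 = 277
d²(u, Site 4) = 49 + 1 = 50
d²(u, Site 5) = 144 + 676 = 820
d²(u, Site 6) = 324 + 1156 = 1480
d²(u, Site 7) = 196 + 36 = 232
u is equidistant from Site 2 and Site 4 (both at squared distance 50), and every other site is strictly farther — so u lies on the Site 2–Site 4 Voronoi edge.

Site 2 and Site 4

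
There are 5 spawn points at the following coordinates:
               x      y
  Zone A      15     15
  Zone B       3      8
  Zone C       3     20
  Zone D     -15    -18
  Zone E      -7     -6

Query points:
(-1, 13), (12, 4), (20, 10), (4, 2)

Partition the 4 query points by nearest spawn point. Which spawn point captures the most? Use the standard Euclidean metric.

(-1, 13) — d² to each: Zone A:260, Zone B:41, Zone C:65, Zone D:1157, Zone E:397 → nearest is Zone B
(12, 4) — d² to each: Zone A:130, Zone B:97, Zone C:337, Zone D:1213, Zone E:461 → nearest is Zone B
(20, 10) — d² to each: Zone A:50, Zone B:293, Zone C:389, Zone D:2009, Zone E:985 → nearest is Zone A
(4, 2) — d² to each: Zone A:290, Zone B:37, Zone C:325, Zone D:761, Zone E:185 → nearest is Zone B
Tally — Zone A:1, Zone B:3. Zone B captures the most (3).

Zone B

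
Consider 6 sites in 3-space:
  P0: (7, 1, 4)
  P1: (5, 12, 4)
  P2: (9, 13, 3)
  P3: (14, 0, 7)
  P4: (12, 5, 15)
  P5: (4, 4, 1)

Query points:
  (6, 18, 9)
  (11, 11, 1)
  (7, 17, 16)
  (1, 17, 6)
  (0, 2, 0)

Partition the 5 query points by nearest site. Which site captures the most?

(6, 18, 9) — d² to each: P0:315, P1:62, P2:70, P3:392, P4:241, P5:264 → nearest is P1
(11, 11, 1) — d² to each: P0:125, P1:46, P2:12, P3:166, P4:233, P5:98 → nearest is P2
(7, 17, 16) — d² to each: P0:400, P1:173, P2:189, P3:419, P4:170, P5:403 → nearest is P4
(1, 17, 6) — d² to each: P0:296, P1:45, P2:89, P3:459, P4:346, P5:203 → nearest is P1
(0, 2, 0) — d² to each: P0:66, P1:141, P2:211, P3:249, P4:378, P5:21 → nearest is P5
Tally — P1:2, P2:1, P4:1, P5:1. P1 captures the most (2).

P1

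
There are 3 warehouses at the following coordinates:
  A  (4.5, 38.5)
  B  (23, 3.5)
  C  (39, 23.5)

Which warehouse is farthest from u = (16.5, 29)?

B

Compare squared distances (the ordering matches that of the actual distances):
|uA|² = 144 + 90.25 = 234.25
|uB|² = 42.25 + 650.25 = 692.5
|uC|² = 506.25 + 30.25 = 536.5
The largest is to B.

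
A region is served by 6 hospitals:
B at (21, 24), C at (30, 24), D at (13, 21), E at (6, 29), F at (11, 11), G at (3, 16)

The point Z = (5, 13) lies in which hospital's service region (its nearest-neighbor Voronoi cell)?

G

Squared Euclidean distances:
|ZB|² = (5−21)² + (13−24)² = 256 + 121 = 377
|ZC|² = (5−30)² + (13−24)² = 625 + 121 = 746
|ZD|² = (5−13)² + (13−21)² = 64 + 64 = 128
|ZE|² = (5−6)² + (13−29)² = 1 + 256 = 257
|ZF|² = (5−11)² + (13−11)² = 36 + 4 = 40
|ZG|² = (5−3)² + (13−16)² = 4 + 9 = 13
Minimum is at G.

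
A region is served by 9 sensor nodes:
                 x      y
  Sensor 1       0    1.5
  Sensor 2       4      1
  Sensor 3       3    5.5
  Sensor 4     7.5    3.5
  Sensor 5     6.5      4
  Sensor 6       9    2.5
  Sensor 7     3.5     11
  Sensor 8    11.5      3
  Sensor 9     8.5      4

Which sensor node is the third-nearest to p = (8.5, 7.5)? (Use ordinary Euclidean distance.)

Squared Euclidean distances:
d²(p, Sensor 1) = (8.5−0)² + (7.5−1.5)² = 72.25 + 36 = 108.25
d²(p, Sensor 2) = (8.5−4)² + (7.5−1)² = 20.25 + 42.25 = 62.5
d²(p, Sensor 3) = (8.5−3)² + (7.5−5.5)² = 30.25 + 4 = 34.25
d²(p, Sensor 4) = (8.5−7.5)² + (7.5−3.5)² = 1 + 16 = 17
d²(p, Sensor 5) = (8.5−6.5)² + (7.5−4)² = 4 + 12.25 = 16.25
d²(p, Sensor 6) = (8.5−9)² + (7.5−2.5)² = 0.25 + 25 = 25.25
d²(p, Sensor 7) = (8.5−3.5)² + (7.5−11)² = 25 + 12.25 = 37.25
d²(p, Sensor 8) = (8.5−11.5)² + (7.5−3)² = 9 + 20.25 = 29.25
d²(p, Sensor 9) = (8.5−8.5)² + (7.5−4)² = 0 + 12.25 = 12.25
Sorted ascending: Sensor 9, Sensor 5, Sensor 4, Sensor 6, … — the third-nearest is Sensor 4.

Sensor 4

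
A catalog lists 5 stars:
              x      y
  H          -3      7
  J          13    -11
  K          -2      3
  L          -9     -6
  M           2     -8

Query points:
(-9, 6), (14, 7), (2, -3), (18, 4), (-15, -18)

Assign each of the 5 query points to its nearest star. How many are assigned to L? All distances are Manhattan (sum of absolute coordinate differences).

1

(-9, 6) — d to each: H:7, J:39, K:10, L:12, M:25 → nearest is H
(14, 7) — d to each: H:17, J:19, K:20, L:36, M:27 → nearest is H
(2, -3) — d to each: H:15, J:19, K:10, L:14, M:5 → nearest is M
(18, 4) — d to each: H:24, J:20, K:21, L:37, M:28 → nearest is J
(-15, -18) — d to each: H:37, J:35, K:34, L:18, M:27 → nearest is L
1 of the 5 points has L as nearest.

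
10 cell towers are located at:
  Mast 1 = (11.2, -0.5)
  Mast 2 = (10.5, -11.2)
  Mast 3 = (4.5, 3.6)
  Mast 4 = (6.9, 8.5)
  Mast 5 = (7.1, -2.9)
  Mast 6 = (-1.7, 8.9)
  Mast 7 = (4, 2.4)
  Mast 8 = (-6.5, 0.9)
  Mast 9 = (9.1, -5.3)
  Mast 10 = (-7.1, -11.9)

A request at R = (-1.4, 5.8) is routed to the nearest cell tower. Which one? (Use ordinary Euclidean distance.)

Mast 6

Since √ is increasing, it suffices to compare squared distances:
d²(R, Mast 1) = 158.76 + 39.69 = 198.45
d²(R, Mast 2) = 141.61 + 289 = 430.61
d²(R, Mast 3) = 34.81 + 4.84 = 39.65
d²(R, Mast 4) = 68.89 + 7.29 = 76.18
d²(R, Mast 5) = 72.25 + 75.69 = 147.94
d²(R, Mast 6) = 0.09 + 9.61 = 9.7
d²(R, Mast 7) = 29.16 + 11.56 = 40.72
d²(R, Mast 8) = 26.01 + 24.01 = 50.02
d²(R, Mast 9) = 110.25 + 123.21 = 233.46
d²(R, Mast 10) = 32.49 + 313.29 = 345.78
Mast 6 is nearest.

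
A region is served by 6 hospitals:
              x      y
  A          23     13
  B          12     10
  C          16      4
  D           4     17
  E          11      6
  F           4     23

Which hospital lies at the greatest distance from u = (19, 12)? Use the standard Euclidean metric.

F

Compare squared distances (the ordering matches that of the actual distances):
|uA|² = 16 + 1 = 17
|uB|² = 49 + 4 = 53
|uC|² = 9 + 64 = 73
|uD|² = 225 + 25 = 250
|uE|² = 64 + 36 = 100
|uF|² = 225 + 121 = 346
The largest is to F.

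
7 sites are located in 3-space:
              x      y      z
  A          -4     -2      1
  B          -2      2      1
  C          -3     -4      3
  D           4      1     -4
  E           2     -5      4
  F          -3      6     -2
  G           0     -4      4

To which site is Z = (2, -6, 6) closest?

Since √ is increasing, it suffices to compare squared distances:
|ZA|² = 36 + 16 + 25 = 77
|ZB|² = 16 + 64 + 25 = 105
|ZC|² = 25 + 4 + 9 = 38
|ZD|² = 4 + 49 + 100 = 153
|ZE|² = 0 + 1 + 4 = 5
|ZF|² = 25 + 144 + 64 = 233
|ZG|² = 4 + 4 + 4 = 12
The smallest is to E, so Z lies in the Voronoi region of E.

E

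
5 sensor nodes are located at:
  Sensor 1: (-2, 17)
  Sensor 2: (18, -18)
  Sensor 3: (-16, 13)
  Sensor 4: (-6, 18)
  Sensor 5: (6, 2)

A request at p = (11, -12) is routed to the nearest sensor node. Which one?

Sensor 2

Squared Euclidean distances:
d²(p, Sensor 1) = (11−(-2))² + (-12−17)² = 169 + 841 = 1010
d²(p, Sensor 2) = (11−18)² + (-12−(-18))² = 49 + 36 = 85
d²(p, Sensor 3) = (11−(-16))² + (-12−13)² = 729 + 625 = 1354
d²(p, Sensor 4) = (11−(-6))² + (-12−18)² = 289 + 900 = 1189
d²(p, Sensor 5) = (11−6)² + (-12−2)² = 25 + 196 = 221
Sensor 2 is nearest.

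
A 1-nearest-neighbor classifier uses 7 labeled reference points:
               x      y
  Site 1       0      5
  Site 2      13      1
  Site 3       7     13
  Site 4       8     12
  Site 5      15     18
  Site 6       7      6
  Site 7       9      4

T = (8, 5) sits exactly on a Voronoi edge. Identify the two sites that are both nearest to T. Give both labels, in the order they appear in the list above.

Squared distances from T to each site:
d²(T, Site 1) = (8−0)² + (5−5)² = 64 + 0 = 64
d²(T, Site 2) = (8−13)² + (5−1)² = 25 + 16 = 41
d²(T, Site 3) = (8−7)² + (5−13)² = 1 + 64 = 65
d²(T, Site 4) = (8−8)² + (5−12)² = 0 + 49 = 49
d²(T, Site 5) = (8−15)² + (5−18)² = 49 + 169 = 218
d²(T, Site 6) = (8−7)² + (5−6)² = 1 + 1 = 2
d²(T, Site 7) = (8−9)² + (5−4)² = 1 + 1 = 2
T is equidistant from Site 6 and Site 7 (both at squared distance 2), and every other site is strictly farther — so T lies on the Site 6–Site 7 Voronoi edge.

Site 6 and Site 7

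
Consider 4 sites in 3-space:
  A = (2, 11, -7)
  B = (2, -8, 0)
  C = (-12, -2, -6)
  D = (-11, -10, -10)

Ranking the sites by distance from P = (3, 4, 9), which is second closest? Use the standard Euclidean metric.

A

Squared Euclidean distances:
|PA|² = 1 + 49 + 256 = 306
|PB|² = 1 + 144 + 81 = 226
|PC|² = 225 + 36 + 225 = 486
|PD|² = 196 + 196 + 361 = 753
Sorted ascending: B, A, C, … — the second-nearest is A.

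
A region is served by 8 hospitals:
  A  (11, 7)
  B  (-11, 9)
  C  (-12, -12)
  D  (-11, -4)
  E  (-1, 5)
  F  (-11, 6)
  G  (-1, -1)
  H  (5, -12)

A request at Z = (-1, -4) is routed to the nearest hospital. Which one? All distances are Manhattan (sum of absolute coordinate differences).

d(Z,A) = |-1−11| + |-4−7| = 12 + 11 = 23
d(Z,B) = |-1−(-11)| + |-4−9| = 10 + 13 = 23
d(Z,C) = |-1−(-12)| + |-4−(-12)| = 11 + 8 = 19
d(Z,D) = |-1−(-11)| + |-4−(-4)| = 10 + 0 = 10
d(Z,E) = |-1−(-1)| + |-4−5| = 0 + 9 = 9
d(Z,F) = |-1−(-11)| + |-4−6| = 10 + 10 = 20
d(Z,G) = |-1−(-1)| + |-4−(-1)| = 0 + 3 = 3
d(Z,H) = |-1−5| + |-4−(-12)| = 6 + 8 = 14
Minimum is at G.

G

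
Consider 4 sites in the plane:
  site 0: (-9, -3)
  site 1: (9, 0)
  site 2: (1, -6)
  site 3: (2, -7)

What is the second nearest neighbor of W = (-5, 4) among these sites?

site 2

Squared Euclidean distances:
d²(W, site 0) = (-5−(-9))² + (4−(-3))² = 16 + 49 = 65
d²(W, site 1) = (-5−9)² + (4−0)² = 196 + 16 = 212
d²(W, site 2) = (-5−1)² + (4−(-6))² = 36 + 100 = 136
d²(W, site 3) = (-5−2)² + (4−(-7))² = 49 + 121 = 170
Sorted ascending: site 0, site 2, site 3, … — the second-nearest is site 2.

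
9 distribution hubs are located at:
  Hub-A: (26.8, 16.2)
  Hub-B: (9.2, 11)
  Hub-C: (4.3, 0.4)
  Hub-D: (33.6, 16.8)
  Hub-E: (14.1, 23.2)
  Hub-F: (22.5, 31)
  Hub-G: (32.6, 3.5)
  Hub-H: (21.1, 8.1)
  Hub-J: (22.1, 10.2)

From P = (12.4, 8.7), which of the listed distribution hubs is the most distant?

Compare squared distances (the ordering matches that of the actual distances):
d²(P, Hub-A) = 207.36 + 56.25 = 263.61
d²(P, Hub-B) = 10.24 + 5.29 = 15.53
d²(P, Hub-C) = 65.61 + 68.89 = 134.5
d²(P, Hub-D) = 449.44 + 65.61 = 515.05
d²(P, Hub-E) = 2.89 + 210.25 = 213.14
d²(P, Hub-F) = 102.01 + 497.29 = 599.3
d²(P, Hub-G) = 408.04 + 27.04 = 435.08
d²(P, Hub-H) = 75.69 + 0.36 = 76.05
d²(P, Hub-J) = 94.09 + 2.25 = 96.34
The largest is to Hub-F.

Hub-F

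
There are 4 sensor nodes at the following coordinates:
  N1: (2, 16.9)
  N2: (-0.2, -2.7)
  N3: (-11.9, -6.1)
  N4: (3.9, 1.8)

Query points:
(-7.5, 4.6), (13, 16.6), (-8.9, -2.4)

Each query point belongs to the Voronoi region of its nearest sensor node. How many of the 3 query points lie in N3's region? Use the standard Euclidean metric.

1

(-7.5, 4.6) — d² to each: N1:241.54, N2:106.58, N3:133.85, N4:137.8 → nearest is N2
(13, 16.6) — d² to each: N1:121.09, N2:546.73, N3:1135.3, N4:301.85 → nearest is N1
(-8.9, -2.4) — d² to each: N1:491.3, N2:75.78, N3:22.69, N4:181.48 → nearest is N3
1 of the 3 points has N3 as nearest.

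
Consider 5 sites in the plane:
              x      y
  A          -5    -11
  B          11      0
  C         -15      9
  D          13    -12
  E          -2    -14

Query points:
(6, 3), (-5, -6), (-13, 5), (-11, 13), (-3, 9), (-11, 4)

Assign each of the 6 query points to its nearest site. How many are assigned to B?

1

(6, 3) — d² to each: A:317, B:34, C:477, D:274, E:353 → nearest is B
(-5, -6) — d² to each: A:25, B:292, C:325, D:360, E:73 → nearest is A
(-13, 5) — d² to each: A:320, B:601, C:20, D:965, E:482 → nearest is C
(-11, 13) — d² to each: A:612, B:653, C:32, D:1201, E:810 → nearest is C
(-3, 9) — d² to each: A:404, B:277, C:144, D:697, E:530 → nearest is C
(-11, 4) — d² to each: A:261, B:500, C:41, D:832, E:405 → nearest is C
1 of the 6 points has B as nearest.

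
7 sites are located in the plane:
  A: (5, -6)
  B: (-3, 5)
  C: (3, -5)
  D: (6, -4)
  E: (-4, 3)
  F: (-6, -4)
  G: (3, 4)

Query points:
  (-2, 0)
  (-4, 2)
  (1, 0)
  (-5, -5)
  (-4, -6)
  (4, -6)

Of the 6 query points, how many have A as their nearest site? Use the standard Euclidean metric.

1

(-2, 0) — d² to each: A:85, B:26, C:50, D:80, E:13, F:32, G:41 → nearest is E
(-4, 2) — d² to each: A:145, B:10, C:98, D:136, E:1, F:40, G:53 → nearest is E
(1, 0) — d² to each: A:52, B:41, C:29, D:41, E:34, F:65, G:20 → nearest is G
(-5, -5) — d² to each: A:101, B:104, C:64, D:122, E:65, F:2, G:145 → nearest is F
(-4, -6) — d² to each: A:81, B:122, C:50, D:104, E:81, F:8, G:149 → nearest is F
(4, -6) — d² to each: A:1, B:170, C:2, D:8, E:145, F:104, G:101 → nearest is A
1 of the 6 points has A as nearest.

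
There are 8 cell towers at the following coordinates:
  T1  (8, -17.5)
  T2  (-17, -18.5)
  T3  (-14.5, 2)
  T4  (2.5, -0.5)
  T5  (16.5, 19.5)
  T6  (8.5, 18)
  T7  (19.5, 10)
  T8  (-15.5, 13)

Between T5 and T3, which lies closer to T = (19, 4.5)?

T5

Compare squared distances:
|TT5|² = (19−16.5)² + (4.5−19.5)² = 6.25 + 225 = 231.25
|TT3|² = (19−(-14.5))² + (4.5−2)² = 1122.25 + 6.25 = 1128.5
231.25 < 1128.5, so T5 is closer.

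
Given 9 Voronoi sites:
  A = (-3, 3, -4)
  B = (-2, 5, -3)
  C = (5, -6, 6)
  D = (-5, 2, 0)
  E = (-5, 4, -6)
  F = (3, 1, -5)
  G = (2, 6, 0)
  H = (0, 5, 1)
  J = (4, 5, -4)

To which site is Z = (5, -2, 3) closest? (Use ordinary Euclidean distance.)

C

Compare squared distances (the ordering matches that of the actual distances):
|ZA|² = (5−(-3))² + (-2−3)² + (3−(-4))² = 64 + 25 + 49 = 138
|ZB|² = (5−(-2))² + (-2−5)² + (3−(-3))² = 49 + 49 + 36 = 134
|ZC|² = (5−5)² + (-2−(-6))² + (3−6)² = 0 + 16 + 9 = 25
|ZD|² = (5−(-5))² + (-2−2)² + (3−0)² = 100 + 16 + 9 = 125
|ZE|² = (5−(-5))² + (-2−4)² + (3−(-6))² = 100 + 36 + 81 = 217
|ZF|² = (5−3)² + (-2−1)² + (3−(-5))² = 4 + 9 + 64 = 77
|ZG|² = (5−2)² + (-2−6)² + (3−0)² = 9 + 64 + 9 = 82
|ZH|² = (5−0)² + (-2−5)² + (3−1)² = 25 + 49 + 4 = 78
|ZJ|² = (5−4)² + (-2−5)² + (3−(-4))² = 1 + 49 + 49 = 99
Minimum is at C.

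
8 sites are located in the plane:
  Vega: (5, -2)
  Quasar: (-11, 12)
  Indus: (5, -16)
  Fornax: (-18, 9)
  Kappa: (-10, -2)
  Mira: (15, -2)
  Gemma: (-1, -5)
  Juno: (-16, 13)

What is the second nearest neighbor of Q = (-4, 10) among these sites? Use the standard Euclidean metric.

Compare squared distances (the ordering matches that of the actual distances):
d²(Q, Vega) = 81 + 144 = 225
d²(Q, Quasar) = 49 + 4 = 53
d²(Q, Indus) = 81 + 676 = 757
d²(Q, Fornax) = 196 + 1 = 197
d²(Q, Kappa) = 36 + 144 = 180
d²(Q, Mira) = 361 + 144 = 505
d²(Q, Gemma) = 9 + 225 = 234
d²(Q, Juno) = 144 + 9 = 153
Sorted ascending: Quasar, Juno, Kappa, … — the second-nearest is Juno.

Juno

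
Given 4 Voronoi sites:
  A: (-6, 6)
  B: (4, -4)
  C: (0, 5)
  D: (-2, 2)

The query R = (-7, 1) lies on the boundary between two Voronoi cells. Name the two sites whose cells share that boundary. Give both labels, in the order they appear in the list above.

Squared distances from R to each site:
|RA|² = (-7−(-6))² + (1−6)² = 1 + 25 = 26
|RB|² = (-7−4)² + (1−(-4))² = 121 + 25 = 146
|RC|² = (-7−0)² + (1−5)² = 49 + 16 = 65
|RD|² = (-7−(-2))² + (1−2)² = 25 + 1 = 26
R is equidistant from A and D (both at squared distance 26), and every other site is strictly farther — so R lies on the A–D Voronoi edge.

A and D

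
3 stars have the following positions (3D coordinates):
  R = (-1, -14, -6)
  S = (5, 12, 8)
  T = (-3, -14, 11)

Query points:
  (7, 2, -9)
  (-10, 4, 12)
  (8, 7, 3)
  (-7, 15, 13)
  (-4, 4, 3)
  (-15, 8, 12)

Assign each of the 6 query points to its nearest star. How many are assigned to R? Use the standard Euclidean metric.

1

(7, 2, -9) — d² to each: R:329, S:393, T:756 → nearest is R
(-10, 4, 12) — d² to each: R:729, S:305, T:374 → nearest is S
(8, 7, 3) — d² to each: R:603, S:59, T:626 → nearest is S
(-7, 15, 13) — d² to each: R:1238, S:178, T:861 → nearest is S
(-4, 4, 3) — d² to each: R:414, S:170, T:389 → nearest is S
(-15, 8, 12) — d² to each: R:1004, S:432, T:629 → nearest is S
1 of the 6 points has R as nearest.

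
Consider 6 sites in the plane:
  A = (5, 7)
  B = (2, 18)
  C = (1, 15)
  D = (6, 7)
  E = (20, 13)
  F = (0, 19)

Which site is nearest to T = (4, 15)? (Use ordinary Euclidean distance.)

C

Since √ is increasing, it suffices to compare squared distances:
|TA|² = (4−5)² + (15−7)² = 1 + 64 = 65
|TB|² = (4−2)² + (15−18)² = 4 + 9 = 13
|TC|² = (4−1)² + (15−15)² = 9 + 0 = 9
|TD|² = (4−6)² + (15−7)² = 4 + 64 = 68
|TE|² = (4−20)² + (15−13)² = 256 + 4 = 260
|TF|² = (4−0)² + (15−19)² = 16 + 16 = 32
Minimum is at C.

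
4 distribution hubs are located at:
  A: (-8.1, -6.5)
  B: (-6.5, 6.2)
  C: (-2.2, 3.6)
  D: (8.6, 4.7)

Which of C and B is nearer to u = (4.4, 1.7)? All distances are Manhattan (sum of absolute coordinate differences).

d(u,C) = |4.4−(-2.2)| + |1.7−3.6| = 6.6 + 1.9 = 8.5
d(u,B) = |4.4−(-6.5)| + |1.7−6.2| = 10.9 + 4.5 = 15.4
8.5 < 15.4, so C is closer.

C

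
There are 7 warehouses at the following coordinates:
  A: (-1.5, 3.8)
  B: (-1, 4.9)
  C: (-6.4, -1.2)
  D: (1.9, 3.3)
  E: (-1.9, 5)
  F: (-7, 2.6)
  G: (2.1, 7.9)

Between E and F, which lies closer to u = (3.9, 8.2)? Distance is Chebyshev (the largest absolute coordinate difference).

d(u,E) = max(5.8, 3.2) = 5.8
d(u,F) = max(10.9, 5.6) = 10.9
5.8 < 10.9, so E is closer.

E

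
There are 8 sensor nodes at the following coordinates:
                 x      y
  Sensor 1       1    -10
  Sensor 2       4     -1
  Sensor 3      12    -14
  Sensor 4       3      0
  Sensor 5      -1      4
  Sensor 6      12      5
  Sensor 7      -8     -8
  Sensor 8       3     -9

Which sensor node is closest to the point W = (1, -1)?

Compare squared distances (the ordering matches that of the actual distances):
d²(W, Sensor 1) = 0 + 81 = 81
d²(W, Sensor 2) = 9 + 0 = 9
d²(W, Sensor 3) = 121 + 169 = 290
d²(W, Sensor 4) = 4 + 1 = 5
d²(W, Sensor 5) = 4 + 25 = 29
d²(W, Sensor 6) = 121 + 36 = 157
d²(W, Sensor 7) = 81 + 49 = 130
d²(W, Sensor 8) = 4 + 64 = 68
The smallest is to Sensor 4, so W lies in the Voronoi region of Sensor 4.

Sensor 4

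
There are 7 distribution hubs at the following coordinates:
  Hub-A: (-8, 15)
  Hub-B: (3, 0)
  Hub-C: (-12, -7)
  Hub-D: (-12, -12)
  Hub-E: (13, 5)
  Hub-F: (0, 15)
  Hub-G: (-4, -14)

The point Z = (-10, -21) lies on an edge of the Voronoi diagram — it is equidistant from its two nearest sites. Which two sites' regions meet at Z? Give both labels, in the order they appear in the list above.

Squared distances from Z to each site:
d²(Z, Hub-A) = (-10−(-8))² + (-21−15)² = 4 + 1296 = 1300
d²(Z, Hub-B) = (-10−3)² + (-21−0)² = 169 + 441 = 610
d²(Z, Hub-C) = (-10−(-12))² + (-21−(-7))² = 4 + 196 = 200
d²(Z, Hub-D) = (-10−(-12))² + (-21−(-12))² = 4 + 81 = 85
d²(Z, Hub-E) = (-10−13)² + (-21−5)² = 529 + 676 = 1205
d²(Z, Hub-F) = (-10−0)² + (-21−15)² = 100 + 1296 = 1396
d²(Z, Hub-G) = (-10−(-4))² + (-21−(-14))² = 36 + 49 = 85
Z is equidistant from Hub-D and Hub-G (both at squared distance 85), and every other site is strictly farther — so Z lies on the Hub-D–Hub-G Voronoi edge.

Hub-D and Hub-G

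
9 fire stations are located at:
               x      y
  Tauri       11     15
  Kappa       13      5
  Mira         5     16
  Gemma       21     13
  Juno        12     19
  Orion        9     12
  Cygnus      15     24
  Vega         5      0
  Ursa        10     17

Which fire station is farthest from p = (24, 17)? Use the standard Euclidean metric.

Squared Euclidean distances:
d²(p, Tauri) = (24−11)² + (17−15)² = 169 + 4 = 173
d²(p, Kappa) = (24−13)² + (17−5)² = 121 + 144 = 265
d²(p, Mira) = (24−5)² + (17−16)² = 361 + 1 = 362
d²(p, Gemma) = (24−21)² + (17−13)² = 9 + 16 = 25
d²(p, Juno) = (24−12)² + (17−19)² = 144 + 4 = 148
d²(p, Orion) = (24−9)² + (17−12)² = 225 + 25 = 250
d²(p, Cygnus) = (24−15)² + (17−24)² = 81 + 49 = 130
d²(p, Vega) = (24−5)² + (17−0)² = 361 + 289 = 650
d²(p, Ursa) = (24−10)² + (17−17)² = 196 + 0 = 196
The largest is to Vega.

Vega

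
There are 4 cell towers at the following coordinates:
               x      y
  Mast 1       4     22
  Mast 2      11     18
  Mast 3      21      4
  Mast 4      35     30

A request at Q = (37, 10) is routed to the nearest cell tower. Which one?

Since √ is increasing, it suffices to compare squared distances:
d²(Q, Mast 1) = (37−4)² + (10−22)² = 1089 + 144 = 1233
d²(Q, Mast 2) = (37−11)² + (10−18)² = 676 + 64 = 740
d²(Q, Mast 3) = (37−21)² + (10−4)² = 256 + 36 = 292
d²(Q, Mast 4) = (37−35)² + (10−30)² = 4 + 400 = 404
The smallest is to Mast 3, so Q lies in the Voronoi region of Mast 3.

Mast 3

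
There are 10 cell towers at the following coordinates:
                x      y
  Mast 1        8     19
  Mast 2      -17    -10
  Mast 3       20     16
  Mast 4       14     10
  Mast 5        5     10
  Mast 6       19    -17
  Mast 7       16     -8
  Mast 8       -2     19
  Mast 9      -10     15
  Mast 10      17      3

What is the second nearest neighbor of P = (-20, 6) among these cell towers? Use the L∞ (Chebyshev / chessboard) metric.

Mast 2

d(P, Mast 1) = max(28, 13) = 28
d(P, Mast 2) = max(3, 16) = 16
d(P, Mast 3) = max(40, 10) = 40
d(P, Mast 4) = max(34, 4) = 34
d(P, Mast 5) = max(25, 4) = 25
d(P, Mast 6) = max(39, 23) = 39
d(P, Mast 7) = max(36, 14) = 36
d(P, Mast 8) = max(18, 13) = 18
d(P, Mast 9) = max(10, 9) = 10
d(P, Mast 10) = max(37, 3) = 37
Sorted ascending: Mast 9, Mast 2, Mast 8, … — the second-nearest is Mast 2.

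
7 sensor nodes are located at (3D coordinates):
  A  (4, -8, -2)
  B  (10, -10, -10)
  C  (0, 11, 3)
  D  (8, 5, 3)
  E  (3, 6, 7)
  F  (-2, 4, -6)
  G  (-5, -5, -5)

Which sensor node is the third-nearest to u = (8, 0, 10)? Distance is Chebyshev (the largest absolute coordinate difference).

C

d(u,A) = max(4, 8, 12) = 12
d(u,B) = max(2, 10, 20) = 20
d(u,C) = max(8, 11, 7) = 11
d(u,D) = max(0, 5, 7) = 7
d(u,E) = max(5, 6, 3) = 6
d(u,F) = max(10, 4, 16) = 16
d(u,G) = max(13, 5, 15) = 15
Sorted ascending: E, D, C, A, … — the third-nearest is C.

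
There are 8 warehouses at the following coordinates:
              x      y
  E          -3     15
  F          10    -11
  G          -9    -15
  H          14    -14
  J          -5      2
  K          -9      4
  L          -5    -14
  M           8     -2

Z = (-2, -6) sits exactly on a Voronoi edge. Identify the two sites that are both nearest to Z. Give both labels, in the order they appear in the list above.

J and L

Squared distances from Z to each site:
|ZE|² = (-2−(-3))² + (-6−15)² = 1 + 441 = 442
|ZF|² = (-2−10)² + (-6−(-11))² = 144 + 25 = 169
|ZG|² = (-2−(-9))² + (-6−(-15))² = 49 + 81 = 130
|ZH|² = (-2−14)² + (-6−(-14))² = 256 + 64 = 320
|ZJ|² = (-2−(-5))² + (-6−2)² = 9 + 64 = 73
|ZK|² = (-2−(-9))² + (-6−4)² = 49 + 100 = 149
|ZL|² = (-2−(-5))² + (-6−(-14))² = 9 + 64 = 73
|ZM|² = (-2−8)² + (-6−(-2))² = 100 + 16 = 116
Z is equidistant from J and L (both at squared distance 73), and every other site is strictly farther — so Z lies on the J–L Voronoi edge.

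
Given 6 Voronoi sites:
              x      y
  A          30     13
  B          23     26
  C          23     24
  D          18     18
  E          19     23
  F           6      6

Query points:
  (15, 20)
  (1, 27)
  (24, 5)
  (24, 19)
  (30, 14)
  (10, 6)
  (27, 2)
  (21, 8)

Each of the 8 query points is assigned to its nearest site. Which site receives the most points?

A

(15, 20) — d² to each: A:274, B:100, C:80, D:13, E:25, F:277 → nearest is D
(1, 27) — d² to each: A:1037, B:485, C:493, D:370, E:340, F:466 → nearest is E
(24, 5) — d² to each: A:100, B:442, C:362, D:205, E:349, F:325 → nearest is A
(24, 19) — d² to each: A:72, B:50, C:26, D:37, E:41, F:493 → nearest is C
(30, 14) — d² to each: A:1, B:193, C:149, D:160, E:202, F:640 → nearest is A
(10, 6) — d² to each: A:449, B:569, C:493, D:208, E:370, F:16 → nearest is F
(27, 2) — d² to each: A:130, B:592, C:500, D:337, E:505, F:457 → nearest is A
(21, 8) — d² to each: A:106, B:328, C:260, D:109, E:229, F:229 → nearest is A
Tally — A:4, C:1, D:1, E:1, F:1. A captures the most (4).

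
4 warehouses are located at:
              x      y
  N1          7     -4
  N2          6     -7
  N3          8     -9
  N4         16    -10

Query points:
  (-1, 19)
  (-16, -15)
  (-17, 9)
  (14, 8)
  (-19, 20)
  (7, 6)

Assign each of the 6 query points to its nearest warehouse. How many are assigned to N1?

(-1, 19) — d² to each: N1:593, N2:725, N3:865, N4:1130 → nearest is N1
(-16, -15) — d² to each: N1:650, N2:548, N3:612, N4:1049 → nearest is N2
(-17, 9) — d² to each: N1:745, N2:785, N3:949, N4:1450 → nearest is N1
(14, 8) — d² to each: N1:193, N2:289, N3:325, N4:328 → nearest is N1
(-19, 20) — d² to each: N1:1252, N2:1354, N3:1570, N4:2125 → nearest is N1
(7, 6) — d² to each: N1:100, N2:170, N3:226, N4:337 → nearest is N1
5 of the 6 points have N1 as nearest.

5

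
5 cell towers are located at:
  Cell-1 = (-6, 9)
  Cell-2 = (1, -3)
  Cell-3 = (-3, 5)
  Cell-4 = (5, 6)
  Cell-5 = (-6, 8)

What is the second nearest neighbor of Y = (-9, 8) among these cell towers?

Squared Euclidean distances:
d²(Y, Cell-1) = 9 + 1 = 10
d²(Y, Cell-2) = 100 + 121 = 221
d²(Y, Cell-3) = 36 + 9 = 45
d²(Y, Cell-4) = 196 + 4 = 200
d²(Y, Cell-5) = 9 + 0 = 9
Sorted ascending: Cell-5, Cell-1, Cell-3, … — the second-nearest is Cell-1.

Cell-1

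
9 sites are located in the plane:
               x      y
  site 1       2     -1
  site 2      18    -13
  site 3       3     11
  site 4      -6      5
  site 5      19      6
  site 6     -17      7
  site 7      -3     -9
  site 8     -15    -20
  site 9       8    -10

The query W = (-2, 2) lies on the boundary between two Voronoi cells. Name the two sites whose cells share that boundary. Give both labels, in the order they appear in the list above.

Squared distances from W to each site:
d²(W, site 1) = (-2−2)² + (2−(-1))² = 16 + 9 = 25
d²(W, site 2) = (-2−18)² + (2−(-13))² = 400 + 225 = 625
d²(W, site 3) = (-2−3)² + (2−11)² = 25 + 81 = 106
d²(W, site 4) = (-2−(-6))² + (2−5)² = 16 + 9 = 25
d²(W, site 5) = (-2−19)² + (2−6)² = 441 + 16 = 457
d²(W, site 6) = (-2−(-17))² + (2−7)² = 225 + 25 = 250
d²(W, site 7) = (-2−(-3))² + (2−(-9))² = 1 + 121 = 122
d²(W, site 8) = (-2−(-15))² + (2−(-20))² = 169 + 484 = 653
d²(W, site 9) = (-2−8)² + (2−(-10))² = 100 + 144 = 244
W is equidistant from site 1 and site 4 (both at squared distance 25), and every other site is strictly farther — so W lies on the site 1–site 4 Voronoi edge.

site 1 and site 4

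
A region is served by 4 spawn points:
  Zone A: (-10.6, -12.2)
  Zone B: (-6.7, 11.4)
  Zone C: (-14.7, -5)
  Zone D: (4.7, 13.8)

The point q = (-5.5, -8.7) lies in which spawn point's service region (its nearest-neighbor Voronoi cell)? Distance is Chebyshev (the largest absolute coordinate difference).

Zone A

d(q, Zone A) = max(5.1, 3.5) = 5.1
d(q, Zone B) = max(1.2, 20.1) = 20.1
d(q, Zone C) = max(9.2, 3.7) = 9.2
d(q, Zone D) = max(10.2, 22.5) = 22.5
Minimum is at Zone A.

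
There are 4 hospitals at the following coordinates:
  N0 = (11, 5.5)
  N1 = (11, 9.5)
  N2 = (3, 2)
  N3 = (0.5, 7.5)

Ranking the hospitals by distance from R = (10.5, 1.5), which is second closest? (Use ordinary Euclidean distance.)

N2

Squared Euclidean distances:
|RN0|² = (10.5−11)² + (1.5−5.5)² = 0.25 + 16 = 16.25
|RN1|² = (10.5−11)² + (1.5−9.5)² = 0.25 + 64 = 64.25
|RN2|² = (10.5−3)² + (1.5−2)² = 56.25 + 0.25 = 56.5
|RN3|² = (10.5−0.5)² + (1.5−7.5)² = 100 + 36 = 136
Sorted ascending: N0, N2, N1, … — the second-nearest is N2.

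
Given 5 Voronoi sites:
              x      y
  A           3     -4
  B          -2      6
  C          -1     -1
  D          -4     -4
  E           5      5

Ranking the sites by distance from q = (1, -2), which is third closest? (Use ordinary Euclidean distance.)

Squared Euclidean distances:
|qA|² = (1−3)² + (-2−(-4))² = 4 + 4 = 8
|qB|² = (1−(-2))² + (-2−6)² = 9 + 64 = 73
|qC|² = (1−(-1))² + (-2−(-1))² = 4 + 1 = 5
|qD|² = (1−(-4))² + (-2−(-4))² = 25 + 4 = 29
|qE|² = (1−5)² + (-2−5)² = 16 + 49 = 65
Sorted ascending: C, A, D, E, … — the third-nearest is D.

D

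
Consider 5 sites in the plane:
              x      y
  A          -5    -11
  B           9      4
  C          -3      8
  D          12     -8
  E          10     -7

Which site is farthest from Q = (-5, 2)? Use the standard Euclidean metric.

Since √ is increasing, it suffices to compare squared distances:
|QA|² = 0 + 169 = 169
|QB|² = 196 + 4 = 200
|QC|² = 4 + 36 = 40
|QD|² = 289 + 100 = 389
|QE|² = 225 + 81 = 306
The largest is to D.

D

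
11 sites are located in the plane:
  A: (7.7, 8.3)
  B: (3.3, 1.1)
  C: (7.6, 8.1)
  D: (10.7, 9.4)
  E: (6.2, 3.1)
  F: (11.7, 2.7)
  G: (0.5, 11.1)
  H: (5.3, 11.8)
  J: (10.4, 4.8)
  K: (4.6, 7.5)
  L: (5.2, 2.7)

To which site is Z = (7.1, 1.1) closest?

E

Squared Euclidean distances:
|ZA|² = 0.36 + 51.84 = 52.2
|ZB|² = 14.44 + 0 = 14.44
|ZC|² = 0.25 + 49 = 49.25
|ZD|² = 12.96 + 68.89 = 81.85
|ZE|² = 0.81 + 4 = 4.81
|ZF|² = 21.16 + 2.56 = 23.72
|ZG|² = 43.56 + 100 = 143.56
|ZH|² = 3.24 + 114.49 = 117.73
|ZJ|² = 10.89 + 13.69 = 24.58
|ZK|² = 6.25 + 40.96 = 47.21
|ZL|² = 3.61 + 2.56 = 6.17
The smallest is to E, so Z lies in the Voronoi region of E.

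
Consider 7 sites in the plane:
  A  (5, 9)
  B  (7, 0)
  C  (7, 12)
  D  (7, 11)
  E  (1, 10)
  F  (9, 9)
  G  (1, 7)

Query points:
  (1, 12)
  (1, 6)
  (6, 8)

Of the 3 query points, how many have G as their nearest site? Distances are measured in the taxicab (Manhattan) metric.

(1, 12) — d to each: A:7, B:18, C:6, D:7, E:2, F:11, G:5 → nearest is E
(1, 6) — d to each: A:7, B:12, C:12, D:11, E:4, F:11, G:1 → nearest is G
(6, 8) — d to each: A:2, B:9, C:5, D:4, E:7, F:4, G:6 → nearest is A
1 of the 3 points has G as nearest.

1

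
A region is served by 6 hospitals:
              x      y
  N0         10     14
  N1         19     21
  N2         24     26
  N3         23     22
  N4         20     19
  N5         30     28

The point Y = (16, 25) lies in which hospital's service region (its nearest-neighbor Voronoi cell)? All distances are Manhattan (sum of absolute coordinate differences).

d(Y,N0) = |16−10| + |25−14| = 6 + 11 = 17
d(Y,N1) = |16−19| + |25−21| = 3 + 4 = 7
d(Y,N2) = |16−24| + |25−26| = 8 + 1 = 9
d(Y,N3) = |16−23| + |25−22| = 7 + 3 = 10
d(Y,N4) = |16−20| + |25−19| = 4 + 6 = 10
d(Y,N5) = |16−30| + |25−28| = 14 + 3 = 17
The smallest is to N1, so Y lies in the Voronoi region of N1.

N1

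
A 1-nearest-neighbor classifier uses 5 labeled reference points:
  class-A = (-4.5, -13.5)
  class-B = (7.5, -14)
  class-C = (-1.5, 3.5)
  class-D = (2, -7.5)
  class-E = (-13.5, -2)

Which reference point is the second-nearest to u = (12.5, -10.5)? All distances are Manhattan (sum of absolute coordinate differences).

class-D

d(u, class-A) = |12.5−(-4.5)| + |-10.5−(-13.5)| = 17 + 3 = 20
d(u, class-B) = |12.5−7.5| + |-10.5−(-14)| = 5 + 3.5 = 8.5
d(u, class-C) = |12.5−(-1.5)| + |-10.5−3.5| = 14 + 14 = 28
d(u, class-D) = |12.5−2| + |-10.5−(-7.5)| = 10.5 + 3 = 13.5
d(u, class-E) = |12.5−(-13.5)| + |-10.5−(-2)| = 26 + 8.5 = 34.5
Sorted ascending: class-B, class-D, class-A, … — the second-nearest is class-D.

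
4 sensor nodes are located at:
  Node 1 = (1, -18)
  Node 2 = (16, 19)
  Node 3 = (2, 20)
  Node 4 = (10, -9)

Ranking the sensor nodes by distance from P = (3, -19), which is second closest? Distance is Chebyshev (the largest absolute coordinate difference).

d(P, Node 1) = max(2, 1) = 2
d(P, Node 2) = max(13, 38) = 38
d(P, Node 3) = max(1, 39) = 39
d(P, Node 4) = max(7, 10) = 10
Sorted ascending: Node 1, Node 4, Node 2, … — the second-nearest is Node 4.

Node 4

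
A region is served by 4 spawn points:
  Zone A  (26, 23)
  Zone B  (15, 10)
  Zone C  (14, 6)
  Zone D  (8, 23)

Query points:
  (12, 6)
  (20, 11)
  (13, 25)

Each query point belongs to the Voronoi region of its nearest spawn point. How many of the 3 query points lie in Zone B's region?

1

(12, 6) — d² to each: Zone A:485, Zone B:25, Zone C:4, Zone D:305 → nearest is Zone C
(20, 11) — d² to each: Zone A:180, Zone B:26, Zone C:61, Zone D:288 → nearest is Zone B
(13, 25) — d² to each: Zone A:173, Zone B:229, Zone C:362, Zone D:29 → nearest is Zone D
1 of the 3 points has Zone B as nearest.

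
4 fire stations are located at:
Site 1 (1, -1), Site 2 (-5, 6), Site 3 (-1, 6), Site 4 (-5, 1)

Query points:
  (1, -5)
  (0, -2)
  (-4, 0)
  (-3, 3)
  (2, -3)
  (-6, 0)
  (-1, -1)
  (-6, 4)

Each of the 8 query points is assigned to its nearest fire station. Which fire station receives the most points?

Site 1

(1, -5) — d² to each: Site 1:16, Site 2:157, Site 3:125, Site 4:72 → nearest is Site 1
(0, -2) — d² to each: Site 1:2, Site 2:89, Site 3:65, Site 4:34 → nearest is Site 1
(-4, 0) — d² to each: Site 1:26, Site 2:37, Site 3:45, Site 4:2 → nearest is Site 4
(-3, 3) — d² to each: Site 1:32, Site 2:13, Site 3:13, Site 4:8 → nearest is Site 4
(2, -3) — d² to each: Site 1:5, Site 2:130, Site 3:90, Site 4:65 → nearest is Site 1
(-6, 0) — d² to each: Site 1:50, Site 2:37, Site 3:61, Site 4:2 → nearest is Site 4
(-1, -1) — d² to each: Site 1:4, Site 2:65, Site 3:49, Site 4:20 → nearest is Site 1
(-6, 4) — d² to each: Site 1:74, Site 2:5, Site 3:29, Site 4:10 → nearest is Site 2
Tally — Site 1:4, Site 2:1, Site 4:3. Site 1 captures the most (4).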